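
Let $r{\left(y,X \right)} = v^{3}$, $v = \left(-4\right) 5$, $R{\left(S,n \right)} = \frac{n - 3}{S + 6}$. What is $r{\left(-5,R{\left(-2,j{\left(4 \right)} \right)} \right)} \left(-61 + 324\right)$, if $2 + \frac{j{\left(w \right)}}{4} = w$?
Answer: $-2104000$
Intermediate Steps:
$j{\left(w \right)} = -8 + 4 w$
$R{\left(S,n \right)} = \frac{-3 + n}{6 + S}$
$v = -20$
$r{\left(y,X \right)} = -8000$ ($r{\left(y,X \right)} = \left(-20\right)^{3} = -8000$)
$r{\left(-5,R{\left(-2,j{\left(4 \right)} \right)} \right)} \left(-61 + 324\right) = - 8000 \left(-61 + 324\right) = \left(-8000\right) 263 = -2104000$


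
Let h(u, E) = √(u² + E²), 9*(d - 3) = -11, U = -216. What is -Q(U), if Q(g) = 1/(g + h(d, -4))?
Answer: 2187/472198 + 9*√97/944396 ≈ 0.0047254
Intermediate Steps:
d = 16/9 (d = 3 + (⅑)*(-11) = 3 - 11/9 = 16/9 ≈ 1.7778)
h(u, E) = √(E² + u²)
Q(g) = 1/(g + 4*√97/9) (Q(g) = 1/(g + √((-4)² + (16/9)²)) = 1/(g + √(16 + 256/81)) = 1/(g + √(1552/81)) = 1/(g + 4*√97/9))
-Q(U) = -9/(4*√97 + 9*(-216)) = -9/(4*√97 - 1944) = -9/(-1944 + 4*√97)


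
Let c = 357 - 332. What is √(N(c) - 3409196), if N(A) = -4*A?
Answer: 44*I*√1761 ≈ 1846.4*I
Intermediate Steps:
c = 25
√(N(c) - 3409196) = √(-4*25 - 3409196) = √(-100 - 3409196) = √(-3409296) = 44*I*√1761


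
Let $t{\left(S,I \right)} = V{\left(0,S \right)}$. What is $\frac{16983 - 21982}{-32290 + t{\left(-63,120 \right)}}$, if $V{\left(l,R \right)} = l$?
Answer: $\frac{4999}{32290} \approx 0.15482$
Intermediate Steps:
$t{\left(S,I \right)} = 0$
$\frac{16983 - 21982}{-32290 + t{\left(-63,120 \right)}} = \frac{16983 - 21982}{-32290 + 0} = - \frac{4999}{-32290} = \left(-4999\right) \left(- \frac{1}{32290}\right) = \frac{4999}{32290}$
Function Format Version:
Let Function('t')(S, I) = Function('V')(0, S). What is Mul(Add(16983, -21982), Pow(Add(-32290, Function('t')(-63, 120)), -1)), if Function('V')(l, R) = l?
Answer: Rational(4999, 32290) ≈ 0.15482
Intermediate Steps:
Function('t')(S, I) = 0
Mul(Add(16983, -21982), Pow(Add(-32290, Function('t')(-63, 120)), -1)) = Mul(Add(16983, -21982), Pow(Add(-32290, 0), -1)) = Mul(-4999, Pow(-32290, -1)) = Mul(-4999, Rational(-1, 32290)) = Rational(4999, 32290)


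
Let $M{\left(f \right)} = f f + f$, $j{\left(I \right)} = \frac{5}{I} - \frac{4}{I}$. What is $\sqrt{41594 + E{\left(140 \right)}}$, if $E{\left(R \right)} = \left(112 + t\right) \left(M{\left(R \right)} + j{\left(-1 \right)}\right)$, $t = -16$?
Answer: $\sqrt{1936538} \approx 1391.6$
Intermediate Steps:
$j{\left(I \right)} = \frac{1}{I}$
$M{\left(f \right)} = f + f^{2}$ ($M{\left(f \right)} = f^{2} + f = f + f^{2}$)
$E{\left(R \right)} = -96 + 96 R \left(1 + R\right)$ ($E{\left(R \right)} = \left(112 - 16\right) \left(R \left(1 + R\right) + \frac{1}{-1}\right) = 96 \left(R \left(1 + R\right) - 1\right) = 96 \left(-1 + R \left(1 + R\right)\right) = -96 + 96 R \left(1 + R\right)$)
$\sqrt{41594 + E{\left(140 \right)}} = \sqrt{41594 - \left(96 - 13440 \left(1 + 140\right)\right)} = \sqrt{41594 - \left(96 - 1895040\right)} = \sqrt{41594 + \left(-96 + 1895040\right)} = \sqrt{41594 + 1894944} = \sqrt{1936538}$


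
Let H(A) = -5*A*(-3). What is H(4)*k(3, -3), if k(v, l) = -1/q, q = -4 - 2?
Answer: 10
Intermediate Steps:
q = -6
k(v, l) = ⅙ (k(v, l) = -1/(-6) = -1*(-⅙) = ⅙)
H(A) = 15*A
H(4)*k(3, -3) = (15*4)*(⅙) = 60*(⅙) = 10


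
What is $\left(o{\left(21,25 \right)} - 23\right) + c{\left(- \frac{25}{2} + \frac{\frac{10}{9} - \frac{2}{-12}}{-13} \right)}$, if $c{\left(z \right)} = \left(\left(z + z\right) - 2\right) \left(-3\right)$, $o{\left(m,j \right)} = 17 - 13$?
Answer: $\frac{2441}{39} \approx 62.59$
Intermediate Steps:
$o{\left(m,j \right)} = 4$ ($o{\left(m,j \right)} = 17 - 13 = 4$)
$c{\left(z \right)} = 6 - 6 z$ ($c{\left(z \right)} = \left(2 z - 2\right) \left(-3\right) = \left(-2 + 2 z\right) \left(-3\right) = 6 - 6 z$)
$\left(o{\left(21,25 \right)} - 23\right) + c{\left(- \frac{25}{2} + \frac{\frac{10}{9} - \frac{2}{-12}}{-13} \right)} = \left(4 - 23\right) - \left(-6 + 6 \left(- \frac{25}{2} + \frac{\frac{10}{9} - \frac{2}{-12}}{-13}\right)\right) = -19 - \left(-6 + 6 \left(\left(-25\right) \frac{1}{2} + \left(10 \cdot \frac{1}{9} - - \frac{1}{6}\right) \left(- \frac{1}{13}\right)\right)\right) = -19 - \left(-6 + 6 \left(- \frac{25}{2} + \left(\frac{10}{9} + \frac{1}{6}\right) \left(- \frac{1}{13}\right)\right)\right) = -19 - \left(-6 + 6 \left(- \frac{25}{2} + \frac{23}{18} \left(- \frac{1}{13}\right)\right)\right) = -19 - \left(-6 + 6 \left(- \frac{25}{2} - \frac{23}{234}\right)\right) = -19 + \left(6 - - \frac{2948}{39}\right) = -19 + \left(6 + \frac{2948}{39}\right) = -19 + \frac{3182}{39} = \frac{2441}{39}$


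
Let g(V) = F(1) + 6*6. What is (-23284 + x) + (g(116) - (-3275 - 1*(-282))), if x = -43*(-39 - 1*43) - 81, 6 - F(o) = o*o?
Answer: -16805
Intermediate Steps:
F(o) = 6 - o**2 (F(o) = 6 - o*o = 6 - o**2)
g(V) = 41 (g(V) = (6 - 1*1**2) + 6*6 = (6 - 1*1) + 36 = (6 - 1) + 36 = 5 + 36 = 41)
x = 3445 (x = -43*(-39 - 43) - 81 = -43*(-82) - 81 = 3526 - 81 = 3445)
(-23284 + x) + (g(116) - (-3275 - 1*(-282))) = (-23284 + 3445) + (41 - (-3275 - 1*(-282))) = -19839 + (41 - (-3275 + 282)) = -19839 + (41 - 1*(-2993)) = -19839 + (41 + 2993) = -19839 + 3034 = -16805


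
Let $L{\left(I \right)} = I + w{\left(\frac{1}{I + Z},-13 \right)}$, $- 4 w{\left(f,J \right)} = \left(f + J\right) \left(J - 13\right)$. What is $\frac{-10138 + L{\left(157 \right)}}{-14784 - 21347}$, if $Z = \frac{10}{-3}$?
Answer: $\frac{4640176}{16656391} \approx 0.27858$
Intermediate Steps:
$Z = - \frac{10}{3}$ ($Z = 10 \left(- \frac{1}{3}\right) = - \frac{10}{3} \approx -3.3333$)
$w{\left(f,J \right)} = - \frac{\left(-13 + J\right) \left(J + f\right)}{4}$ ($w{\left(f,J \right)} = - \frac{\left(f + J\right) \left(J - 13\right)}{4} = - \frac{\left(J + f\right) \left(-13 + J\right)}{4} = - \frac{\left(-13 + J\right) \left(J + f\right)}{4}$)
$L{\left(I \right)} = - \frac{169}{2} + I + \frac{13}{2 \left(- \frac{10}{3} + I\right)}$ ($L{\left(I \right)} = I + \left(- \frac{\left(-13\right)^{2}}{4} + \frac{13}{4} \left(-13\right) + \frac{13}{4 \left(I - \frac{10}{3}\right)} - - \frac{13}{4 \left(I - \frac{10}{3}\right)}\right) = I - \left(\frac{169}{2} - \frac{13}{2 \left(- \frac{10}{3} + I\right)}\right) = - \frac{169}{2} + I + \frac{13}{2 \left(- \frac{10}{3} + I\right)}$)
$\frac{-10138 + L{\left(157 \right)}}{-14784 - 21347} = \frac{-10138 + \frac{1729 - 82739 + 6 \cdot 157^{2}}{2 \left(-10 + 3 \cdot 157\right)}}{-14784 - 21347} = \frac{-10138 + \frac{1729 - 82739 + 6 \cdot 24649}{2 \left(-10 + 471\right)}}{-36131} = \left(-10138 + \frac{1729 - 82739 + 147894}{2 \cdot 461}\right) \left(- \frac{1}{36131}\right) = \left(-10138 + \frac{1}{2} \cdot \frac{1}{461} \cdot 66884\right) \left(- \frac{1}{36131}\right) = \left(-10138 + \frac{33442}{461}\right) \left(- \frac{1}{36131}\right) = \left(- \frac{4640176}{461}\right) \left(- \frac{1}{36131}\right) = \frac{4640176}{16656391}$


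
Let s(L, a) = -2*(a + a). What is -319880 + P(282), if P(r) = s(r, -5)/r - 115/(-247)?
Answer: -11140442075/34827 ≈ -3.1988e+5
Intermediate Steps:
s(L, a) = -4*a
P(r) = 115/247 + 20/r (P(r) = (-4*(-5))/r - 115/(-247) = 20/r - 115*(-1/247) = 20/r + 115/247 = 115/247 + 20/r)
-319880 + P(282) = -319880 + (115/247 + 20/282) = -319880 + (115/247 + 20*(1/282)) = -319880 + (115/247 + 10/141) = -319880 + 18685/34827 = -11140442075/34827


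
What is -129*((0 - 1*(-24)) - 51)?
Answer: 3483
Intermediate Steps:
-129*((0 - 1*(-24)) - 51) = -129*((0 + 24) - 51) = -129*(24 - 51) = -129*(-27) = 3483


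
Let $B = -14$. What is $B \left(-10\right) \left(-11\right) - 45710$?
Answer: $-47250$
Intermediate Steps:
$B \left(-10\right) \left(-11\right) - 45710 = \left(-14\right) \left(-10\right) \left(-11\right) - 45710 = 140 \left(-11\right) - 45710 = -1540 - 45710 = -47250$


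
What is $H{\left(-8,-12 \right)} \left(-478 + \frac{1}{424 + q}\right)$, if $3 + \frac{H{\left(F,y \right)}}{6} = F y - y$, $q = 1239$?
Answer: $- \frac{500795190}{1663} \approx -3.0114 \cdot 10^{5}$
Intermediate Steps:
$H{\left(F,y \right)} = -18 - 6 y + 6 F y$ ($H{\left(F,y \right)} = -18 + 6 \left(F y - y\right) = -18 + 6 \left(- y + F y\right) = -18 + \left(- 6 y + 6 F y\right) = -18 - 6 y + 6 F y$)
$H{\left(-8,-12 \right)} \left(-478 + \frac{1}{424 + q}\right) = \left(-18 - -72 + 6 \left(-8\right) \left(-12\right)\right) \left(-478 + \frac{1}{424 + 1239}\right) = \left(-18 + 72 + 576\right) \left(-478 + \frac{1}{1663}\right) = 630 \left(-478 + \frac{1}{1663}\right) = 630 \left(- \frac{794913}{1663}\right) = - \frac{500795190}{1663}$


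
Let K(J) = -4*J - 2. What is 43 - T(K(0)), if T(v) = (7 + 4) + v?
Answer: 34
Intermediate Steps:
K(J) = -2 - 4*J
T(v) = 11 + v
43 - T(K(0)) = 43 - (11 + (-2 - 4*0)) = 43 - (11 + (-2 + 0)) = 43 - (11 - 2) = 43 - 1*9 = 43 - 9 = 34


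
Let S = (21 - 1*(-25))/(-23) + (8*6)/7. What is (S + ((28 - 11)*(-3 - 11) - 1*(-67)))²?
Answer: 1352569/49 ≈ 27603.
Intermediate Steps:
S = 34/7 (S = (21 + 25)*(-1/23) + 48*(⅐) = 46*(-1/23) + 48/7 = -2 + 48/7 = 34/7 ≈ 4.8571)
(S + ((28 - 11)*(-3 - 11) - 1*(-67)))² = (34/7 + ((28 - 11)*(-3 - 11) - 1*(-67)))² = (34/7 + (17*(-14) + 67))² = (34/7 + (-238 + 67))² = (34/7 - 171)² = (-1163/7)² = 1352569/49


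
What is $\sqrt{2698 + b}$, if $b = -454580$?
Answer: $i \sqrt{451882} \approx 672.22 i$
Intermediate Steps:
$\sqrt{2698 + b} = \sqrt{2698 - 454580} = \sqrt{-451882} = i \sqrt{451882}$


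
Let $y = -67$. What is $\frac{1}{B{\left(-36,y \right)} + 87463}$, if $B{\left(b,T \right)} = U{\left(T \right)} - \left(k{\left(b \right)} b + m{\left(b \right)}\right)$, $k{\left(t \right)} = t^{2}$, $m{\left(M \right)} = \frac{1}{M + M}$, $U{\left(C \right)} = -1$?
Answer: $\frac{72}{9656497} \approx 7.4561 \cdot 10^{-6}$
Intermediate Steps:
$m{\left(M \right)} = \frac{1}{2 M}$
$B{\left(b,T \right)} = -1 - b^{3} - \frac{1}{2 b}$ ($B{\left(b,T \right)} = -1 - \left(b^{2} b + \frac{1}{2 b}\right) = -1 - \left(b^{3} + \frac{1}{2 b}\right) = -1 - b^{3} - \frac{1}{2 b}$)
$\frac{1}{B{\left(-36,y \right)} + 87463} = \frac{1}{\left(-1 - \left(-36\right)^{3} - \frac{1}{2 \left(-36\right)}\right) + 87463} = \frac{1}{\left(-1 - -46656 - - \frac{1}{72}\right) + 87463} = \frac{1}{\left(-1 + 46656 + \frac{1}{72}\right) + 87463} = \frac{1}{\frac{3359161}{72} + 87463} = \frac{1}{\frac{9656497}{72}} = \frac{72}{9656497}$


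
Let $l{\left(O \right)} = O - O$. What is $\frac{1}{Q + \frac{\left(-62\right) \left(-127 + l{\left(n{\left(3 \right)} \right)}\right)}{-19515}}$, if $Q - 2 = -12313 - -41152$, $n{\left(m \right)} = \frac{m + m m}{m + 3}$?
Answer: $\frac{19515}{562824241} \approx 3.4673 \cdot 10^{-5}$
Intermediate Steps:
$n{\left(m \right)} = \frac{m + m^{2}}{3 + m}$
$l{\left(O \right)} = 0$
$Q = 28841$ ($Q = 2 - -28839 = 2 + \left(-12313 + 41152\right) = 2 + 28839 = 28841$)
$\frac{1}{Q + \frac{\left(-62\right) \left(-127 + l{\left(n{\left(3 \right)} \right)}\right)}{-19515}} = \frac{1}{28841 + \frac{\left(-62\right) \left(-127 + 0\right)}{-19515}} = \frac{1}{28841 + \left(-62\right) \left(-127\right) \left(- \frac{1}{19515}\right)} = \frac{1}{28841 + 7874 \left(- \frac{1}{19515}\right)} = \frac{1}{28841 - \frac{7874}{19515}} = \frac{1}{\frac{562824241}{19515}} = \frac{19515}{562824241}$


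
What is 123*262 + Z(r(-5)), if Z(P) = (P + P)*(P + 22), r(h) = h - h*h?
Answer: 32706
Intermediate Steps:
r(h) = h - h²
Z(P) = 2*P*(22 + P) (Z(P) = (2*P)*(22 + P) = 2*P*(22 + P))
123*262 + Z(r(-5)) = 123*262 + 2*(-5*(1 - 1*(-5)))*(22 - 5*(1 - 1*(-5))) = 32226 + 2*(-5*(1 + 5))*(22 - 5*(1 + 5)) = 32226 + 2*(-5*6)*(22 - 5*6) = 32226 + 2*(-30)*(22 - 30) = 32226 + 2*(-30)*(-8) = 32226 + 480 = 32706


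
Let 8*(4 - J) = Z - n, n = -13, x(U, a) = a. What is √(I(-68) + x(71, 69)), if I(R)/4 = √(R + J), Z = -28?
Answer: √(69 + I*√994) ≈ 8.5106 + 1.8523*I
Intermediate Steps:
J = 47/8 (J = 4 - (-28 - 1*(-13))/8 = 4 - (-28 + 13)/8 = 4 - ⅛*(-15) = 4 + 15/8 = 47/8 ≈ 5.8750)
I(R) = 4*√(47/8 + R) (I(R) = 4*√(R + 47/8) = 4*√(47/8 + R))
√(I(-68) + x(71, 69)) = √(√(94 + 16*(-68)) + 69) = √(√(94 - 1088) + 69) = √(√(-994) + 69) = √(I*√994 + 69) = √(69 + I*√994)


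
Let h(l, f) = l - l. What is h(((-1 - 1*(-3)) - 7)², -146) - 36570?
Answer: -36570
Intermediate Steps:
h(l, f) = 0
h(((-1 - 1*(-3)) - 7)², -146) - 36570 = 0 - 36570 = -36570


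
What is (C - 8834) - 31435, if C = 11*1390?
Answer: -24979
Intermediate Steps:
C = 15290
(C - 8834) - 31435 = (15290 - 8834) - 31435 = 6456 - 31435 = -24979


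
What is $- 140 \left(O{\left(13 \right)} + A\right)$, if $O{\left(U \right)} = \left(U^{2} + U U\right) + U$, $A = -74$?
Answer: $-38780$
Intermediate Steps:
$O{\left(U \right)} = U + 2 U^{2}$ ($O{\left(U \right)} = \left(U^{2} + U^{2}\right) + U = 2 U^{2} + U = U + 2 U^{2}$)
$- 140 \left(O{\left(13 \right)} + A\right) = - 140 \left(13 \left(1 + 2 \cdot 13\right) - 74\right) = - 140 \left(13 \left(1 + 26\right) - 74\right) = - 140 \left(13 \cdot 27 - 74\right) = - 140 \left(351 - 74\right) = \left(-140\right) 277 = -38780$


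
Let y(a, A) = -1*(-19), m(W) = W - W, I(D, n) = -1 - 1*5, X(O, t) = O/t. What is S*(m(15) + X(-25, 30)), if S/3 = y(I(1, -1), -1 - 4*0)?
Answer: -95/2 ≈ -47.500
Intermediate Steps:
I(D, n) = -6 (I(D, n) = -1 - 5 = -6)
m(W) = 0
y(a, A) = 19
S = 57 (S = 3*19 = 57)
S*(m(15) + X(-25, 30)) = 57*(0 - 25/30) = 57*(0 - 25*1/30) = 57*(0 - ⅚) = 57*(-⅚) = -95/2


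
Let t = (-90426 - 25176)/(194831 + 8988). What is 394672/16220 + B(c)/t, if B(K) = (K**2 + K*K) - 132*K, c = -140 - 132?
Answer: -75978117924052/234383055 ≈ -3.2416e+5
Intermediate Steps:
c = -272
t = -115602/203819 ≈ -0.56718
B(K) = -132*K + 2*K**2 (B(K) = (K**2 + K**2) - 132*K = 2*K**2 - 132*K = -132*K + 2*K**2)
394672/16220 + B(c)/t = 394672/16220 + (2*(-272)*(-66 - 272))/(-115602/203819) = 394672*(1/16220) + (2*(-272)*(-338))*(-203819/115602) = 98668/4055 + 183872*(-203819/115602) = 98668/4055 - 18738303584/57801 = -75978117924052/234383055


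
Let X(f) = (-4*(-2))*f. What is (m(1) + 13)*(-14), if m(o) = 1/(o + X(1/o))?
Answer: -1652/9 ≈ -183.56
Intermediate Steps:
X(f) = 8*f
m(o) = 1/(o + 8/o)
(m(1) + 13)*(-14) = (1/(8 + 1²) + 13)*(-14) = (1/(8 + 1) + 13)*(-14) = (1/9 + 13)*(-14) = (1*(⅑) + 13)*(-14) = (⅑ + 13)*(-14) = (118/9)*(-14) = -1652/9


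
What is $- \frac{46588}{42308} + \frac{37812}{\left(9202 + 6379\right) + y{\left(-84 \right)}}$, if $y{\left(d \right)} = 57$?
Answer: $\frac{15557267}{11814509} \approx 1.3168$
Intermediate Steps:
$- \frac{46588}{42308} + \frac{37812}{\left(9202 + 6379\right) + y{\left(-84 \right)}} = - \frac{46588}{42308} + \frac{37812}{\left(9202 + 6379\right) + 57} = \left(-46588\right) \frac{1}{42308} + \frac{37812}{15581 + 57} = - \frac{11647}{10577} + \frac{37812}{15638} = - \frac{11647}{10577} + 37812 \cdot \frac{1}{15638} = - \frac{11647}{10577} + \frac{18906}{7819} = \frac{15557267}{11814509}$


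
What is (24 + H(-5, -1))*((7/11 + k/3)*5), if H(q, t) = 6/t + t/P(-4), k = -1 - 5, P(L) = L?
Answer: -5475/44 ≈ -124.43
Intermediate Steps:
k = -6
H(q, t) = 6/t - t/4 (H(q, t) = 6/t + t/(-4) = 6/t + t*(-1/4) = 6/t - t/4)
(24 + H(-5, -1))*((7/11 + k/3)*5) = (24 + (6/(-1) - 1/4*(-1)))*((7/11 - 6/3)*5) = (24 + (6*(-1) + 1/4))*((7*(1/11) - 6*1/3)*5) = (24 + (-6 + 1/4))*((7/11 - 2)*5) = (24 - 23/4)*(-15/11*5) = (73/4)*(-75/11) = -5475/44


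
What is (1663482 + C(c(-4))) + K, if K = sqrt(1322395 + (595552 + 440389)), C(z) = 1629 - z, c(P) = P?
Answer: 1665115 + 8*sqrt(36849) ≈ 1.6667e+6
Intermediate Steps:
K = 8*sqrt(36849) (K = sqrt(1322395 + 1035941) = sqrt(2358336) = 8*sqrt(36849) ≈ 1535.7)
(1663482 + C(c(-4))) + K = (1663482 + (1629 - 1*(-4))) + 8*sqrt(36849) = (1663482 + (1629 + 4)) + 8*sqrt(36849) = (1663482 + 1633) + 8*sqrt(36849) = 1665115 + 8*sqrt(36849)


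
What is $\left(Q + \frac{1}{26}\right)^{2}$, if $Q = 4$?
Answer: $\frac{11025}{676} \approx 16.309$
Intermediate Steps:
$\left(Q + \frac{1}{26}\right)^{2} = \left(4 + \frac{1}{26}\right)^{2} = \left(\frac{105}{26}\right)^{2} = \frac{11025}{676}$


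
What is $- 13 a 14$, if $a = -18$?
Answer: $3276$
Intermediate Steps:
$- 13 a 14 = \left(-13\right) \left(-18\right) 14 = 234 \cdot 14 = 3276$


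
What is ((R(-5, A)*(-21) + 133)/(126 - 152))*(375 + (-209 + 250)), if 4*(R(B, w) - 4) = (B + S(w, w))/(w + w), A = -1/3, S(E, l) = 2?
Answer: -406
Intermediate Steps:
A = -1/3 (A = -1*1/3 = -1/3 ≈ -0.33333)
R(B, w) = 4 + (2 + B)/(8*w) (R(B, w) = 4 + ((B + 2)/(w + w))/4 = 4 + ((2 + B)/((2*w)))/4 = 4 + ((2 + B)*(1/(2*w)))/4 = 4 + ((2 + B)/(2*w))/4 = 4 + (2 + B)/(8*w))
((R(-5, A)*(-21) + 133)/(126 - 152))*(375 + (-209 + 250)) = ((((2 - 5 + 32*(-1/3))/(8*(-1/3)))*(-21) + 133)/(126 - 152))*(375 + (-209 + 250)) = ((((1/8)*(-3)*(2 - 5 - 32/3))*(-21) + 133)/(-26))*(375 + 41) = ((((1/8)*(-3)*(-41/3))*(-21) + 133)*(-1/26))*416 = (((41/8)*(-21) + 133)*(-1/26))*416 = ((-861/8 + 133)*(-1/26))*416 = ((203/8)*(-1/26))*416 = -203/208*416 = -406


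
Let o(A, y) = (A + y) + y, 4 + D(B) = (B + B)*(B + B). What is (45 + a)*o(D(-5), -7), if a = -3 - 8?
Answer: 2788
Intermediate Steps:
a = -11
D(B) = -4 + 4*B**2 (D(B) = -4 + (B + B)*(B + B) = -4 + (2*B)*(2*B) = -4 + 4*B**2)
o(A, y) = A + 2*y
(45 + a)*o(D(-5), -7) = (45 - 11)*((-4 + 4*(-5)**2) + 2*(-7)) = 34*((-4 + 4*25) - 14) = 34*((-4 + 100) - 14) = 34*(96 - 14) = 34*82 = 2788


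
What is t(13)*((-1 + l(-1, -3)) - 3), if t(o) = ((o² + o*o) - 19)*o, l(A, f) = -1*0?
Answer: -16588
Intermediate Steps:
l(A, f) = 0
t(o) = o*(-19 + 2*o²) (t(o) = ((o² + o²) - 19)*o = (2*o² - 19)*o = (-19 + 2*o²)*o = o*(-19 + 2*o²))
t(13)*((-1 + l(-1, -3)) - 3) = (13*(-19 + 2*13²))*((-1 + 0) - 3) = (13*(-19 + 2*169))*(-1 - 3) = (13*(-19 + 338))*(-4) = (13*319)*(-4) = 4147*(-4) = -16588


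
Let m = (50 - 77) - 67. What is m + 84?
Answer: -10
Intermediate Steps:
m = -94 (m = -27 - 67 = -94)
m + 84 = -94 + 84 = -10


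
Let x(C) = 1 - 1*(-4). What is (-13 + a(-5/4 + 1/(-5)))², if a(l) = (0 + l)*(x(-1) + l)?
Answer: 52693081/160000 ≈ 329.33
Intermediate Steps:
x(C) = 5 (x(C) = 1 + 4 = 5)
a(l) = l*(5 + l) (a(l) = (0 + l)*(5 + l) = l*(5 + l))
(-13 + a(-5/4 + 1/(-5)))² = (-13 + (-5/4 + 1/(-5))*(5 + (-5/4 + 1/(-5))))² = (-13 + (-5*¼ + 1*(-⅕))*(5 + (-5*¼ + 1*(-⅕))))² = (-13 + (-5/4 - ⅕)*(5 + (-5/4 - ⅕)))² = (-13 - 29*(5 - 29/20)/20)² = (-13 - 29/20*71/20)² = (-13 - 2059/400)² = (-7259/400)² = 52693081/160000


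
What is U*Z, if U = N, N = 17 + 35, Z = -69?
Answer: -3588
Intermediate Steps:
N = 52
U = 52
U*Z = 52*(-69) = -3588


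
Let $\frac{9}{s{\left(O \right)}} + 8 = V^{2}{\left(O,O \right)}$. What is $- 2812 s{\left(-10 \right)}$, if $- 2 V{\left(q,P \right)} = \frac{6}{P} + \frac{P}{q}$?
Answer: $\frac{632700}{199} \approx 3179.4$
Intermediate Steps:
$V{\left(q,P \right)} = - \frac{3}{P} - \frac{P}{2 q}$ ($V{\left(q,P \right)} = - \frac{\frac{6}{P} + \frac{P}{q}}{2} = - \frac{3}{P} - \frac{P}{2 q}$)
$s{\left(O \right)} = \frac{9}{-8 + \left(- \frac{1}{2} - \frac{3}{O}\right)^{2}}$ ($s{\left(O \right)} = \frac{9}{-8 + \left(- \frac{3}{O} - \frac{O}{2 O}\right)^{2}} = \frac{9}{-8 + \left(- \frac{3}{O} - \frac{1}{2}\right)^{2}} = \frac{9}{-8 + \left(- \frac{1}{2} - \frac{3}{O}\right)^{2}}$)
$- 2812 s{\left(-10 \right)} = - 2812 \frac{36 \left(-10\right)^{2}}{\left(6 - 10\right)^{2} - 32 \left(-10\right)^{2}} = - 2812 \cdot 36 \cdot 100 \frac{1}{\left(-4\right)^{2} - 3200} = - 2812 \cdot 36 \cdot 100 \frac{1}{16 - 3200} = - 2812 \cdot 36 \cdot 100 \frac{1}{-3184} = - 2812 \cdot 36 \cdot 100 \left(- \frac{1}{3184}\right) = \left(-2812\right) \left(- \frac{225}{199}\right) = \frac{632700}{199}$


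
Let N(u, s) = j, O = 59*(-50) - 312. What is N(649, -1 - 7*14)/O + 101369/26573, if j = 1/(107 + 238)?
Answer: 114079632337/29904988470 ≈ 3.8147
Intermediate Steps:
O = -3262 (O = -2950 - 312 = -3262)
j = 1/345 ≈ 0.0028986
N(u, s) = 1/345
N(649, -1 - 7*14)/O + 101369/26573 = (1/345)/(-3262) + 101369/26573 = (1/345)*(-1/3262) + 101369*(1/26573) = -1/1125390 + 101369/26573 = 114079632337/29904988470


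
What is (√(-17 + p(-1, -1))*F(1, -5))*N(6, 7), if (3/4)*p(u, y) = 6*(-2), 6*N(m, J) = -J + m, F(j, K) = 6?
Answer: -I*√33 ≈ -5.7446*I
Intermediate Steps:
N(m, J) = -J/6 + m/6 (N(m, J) = (-J + m)/6 = (m - J)/6 = -J/6 + m/6)
p(u, y) = -16 (p(u, y) = 4*(6*(-2))/3 = (4/3)*(-12) = -16)
(√(-17 + p(-1, -1))*F(1, -5))*N(6, 7) = (√(-17 - 16)*6)*(-⅙*7 + (⅙)*6) = (√(-33)*6)*(-7/6 + 1) = ((I*√33)*6)*(-⅙) = (6*I*√33)*(-⅙) = -I*√33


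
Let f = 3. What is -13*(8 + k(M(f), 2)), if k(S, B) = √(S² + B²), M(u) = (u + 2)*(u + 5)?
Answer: -104 - 26*√401 ≈ -624.65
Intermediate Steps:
M(u) = (2 + u)*(5 + u)
k(S, B) = √(B² + S²)
-13*(8 + k(M(f), 2)) = -13*(8 + √(2² + (10 + 3² + 7*3)²)) = -13*(8 + √(4 + (10 + 9 + 21)²)) = -13*(8 + √(4 + 40²)) = -13*(8 + √(4 + 1600)) = -13*(8 + √1604) = -13*(8 + 2*√401) = -104 - 26*√401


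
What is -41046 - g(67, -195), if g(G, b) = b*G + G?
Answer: -28048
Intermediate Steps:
g(G, b) = G + G*b (g(G, b) = G*b + G = G + G*b)
-41046 - g(67, -195) = -41046 - 67*(1 - 195) = -41046 - 67*(-194) = -41046 - 1*(-12998) = -41046 + 12998 = -28048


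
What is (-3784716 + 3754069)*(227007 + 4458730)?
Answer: -143603781839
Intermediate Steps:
(-3784716 + 3754069)*(227007 + 4458730) = -30647*4685737 = -143603781839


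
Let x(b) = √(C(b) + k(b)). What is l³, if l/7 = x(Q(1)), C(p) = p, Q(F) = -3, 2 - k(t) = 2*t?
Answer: 1715*√5 ≈ 3834.9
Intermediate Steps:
k(t) = 2 - 2*t
x(b) = √(2 - b) (x(b) = √(b + (2 - 2*b)) = √(2 - b))
l = 7*√5 (l = 7*√(2 - 1*(-3)) = 7*√(2 + 3) = 7*√5 ≈ 15.652)
l³ = (7*√5)³ = 1715*√5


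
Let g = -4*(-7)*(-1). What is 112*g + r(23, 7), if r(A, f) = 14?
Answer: -3122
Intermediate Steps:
g = -28 (g = 28*(-1) = -28)
112*g + r(23, 7) = 112*(-28) + 14 = -3136 + 14 = -3122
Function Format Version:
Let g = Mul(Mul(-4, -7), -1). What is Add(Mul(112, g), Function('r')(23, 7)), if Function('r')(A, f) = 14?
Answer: -3122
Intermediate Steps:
g = -28 (g = Mul(28, -1) = -28)
Add(Mul(112, g), Function('r')(23, 7)) = Add(Mul(112, -28), 14) = Add(-3136, 14) = -3122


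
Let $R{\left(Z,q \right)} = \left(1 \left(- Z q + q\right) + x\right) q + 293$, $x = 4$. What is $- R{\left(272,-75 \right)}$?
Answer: $1524382$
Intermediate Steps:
$R{\left(Z,q \right)} = 293 + q \left(4 + q - Z q\right)$ ($R{\left(Z,q \right)} = \left(1 \left(- Z q + q\right) + 4\right) q + 293 = \left(1 \left(q - Z q\right) + 4\right) q + 293 = \left(\left(q - Z q\right) + 4\right) q + 293 = \left(4 + q - Z q\right) q + 293 = q \left(4 + q - Z q\right) + 293 = 293 + q \left(4 + q - Z q\right)$)
$- R{\left(272,-75 \right)} = - (293 + \left(-75\right)^{2} + 4 \left(-75\right) - 272 \left(-75\right)^{2}) = - (293 + 5625 - 300 - 272 \cdot 5625) = - (293 + 5625 - 300 - 1530000) = \left(-1\right) \left(-1524382\right) = 1524382$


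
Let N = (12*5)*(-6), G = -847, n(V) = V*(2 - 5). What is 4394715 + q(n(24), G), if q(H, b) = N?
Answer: 4394355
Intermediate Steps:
n(V) = -3*V (n(V) = V*(-3) = -3*V)
N = -360 (N = 60*(-6) = -360)
q(H, b) = -360
4394715 + q(n(24), G) = 4394715 - 360 = 4394355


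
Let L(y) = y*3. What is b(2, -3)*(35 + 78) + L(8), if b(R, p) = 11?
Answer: 1267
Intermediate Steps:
L(y) = 3*y
b(2, -3)*(35 + 78) + L(8) = 11*(35 + 78) + 3*8 = 11*113 + 24 = 1243 + 24 = 1267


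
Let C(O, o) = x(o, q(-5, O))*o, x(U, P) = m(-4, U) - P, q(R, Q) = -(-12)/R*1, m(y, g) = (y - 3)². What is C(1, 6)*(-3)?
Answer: -4626/5 ≈ -925.20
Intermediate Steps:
m(y, g) = (-3 + y)²
q(R, Q) = 12/R (q(R, Q) = (12/R)*1 = 12/R)
x(U, P) = 49 - P (x(U, P) = (-3 - 4)² - P = (-7)² - P = 49 - P)
C(O, o) = 257*o/5 (C(O, o) = (49 - 12/(-5))*o = (49 - 12*(-1)/5)*o = (49 - 1*(-12/5))*o = (49 + 12/5)*o = 257*o/5)
C(1, 6)*(-3) = ((257/5)*6)*(-3) = (1542/5)*(-3) = -4626/5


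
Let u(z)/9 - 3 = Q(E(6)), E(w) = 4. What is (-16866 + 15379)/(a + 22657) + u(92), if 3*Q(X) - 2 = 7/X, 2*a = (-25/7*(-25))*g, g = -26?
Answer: 11490443/300948 ≈ 38.181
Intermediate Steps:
a = -8125/7 (a = ((-25/7*(-25))*(-26))/2 = ((-25*⅐*(-25))*(-26))/2 = (-25/7*(-25)*(-26))/2 = ((625/7)*(-26))/2 = (½)*(-16250/7) = -8125/7 ≈ -1160.7)
Q(X) = ⅔ + 7/(3*X) (Q(X) = ⅔ + (7/X)/3 = ⅔ + 7/(3*X))
u(z) = 153/4 (u(z) = 27 + 9*((⅓)*(7 + 2*4)/4) = 27 + 9*((⅓)*(¼)*(7 + 8)) = 27 + 9*((⅓)*(¼)*15) = 27 + 9*(5/4) = 27 + 45/4 = 153/4)
(-16866 + 15379)/(a + 22657) + u(92) = (-16866 + 15379)/(-8125/7 + 22657) + 153/4 = -1487/150474/7 + 153/4 = -1487*7/150474 + 153/4 = -10409/150474 + 153/4 = 11490443/300948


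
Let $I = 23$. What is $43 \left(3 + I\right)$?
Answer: $1118$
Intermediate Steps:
$43 \left(3 + I\right) = 43 \left(3 + 23\right) = 43 \cdot 26 = 1118$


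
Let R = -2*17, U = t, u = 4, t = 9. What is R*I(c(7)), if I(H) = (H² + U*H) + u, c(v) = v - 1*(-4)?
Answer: -7616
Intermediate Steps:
U = 9
c(v) = 4 + v (c(v) = v + 4 = 4 + v)
I(H) = 4 + H² + 9*H (I(H) = (H² + 9*H) + 4 = 4 + H² + 9*H)
R = -34
R*I(c(7)) = -34*(4 + (4 + 7)² + 9*(4 + 7)) = -34*(4 + 11² + 9*11) = -34*(4 + 121 + 99) = -34*224 = -7616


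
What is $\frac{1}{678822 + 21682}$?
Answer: $\frac{1}{700504} \approx 1.4275 \cdot 10^{-6}$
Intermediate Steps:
$\frac{1}{678822 + 21682} = \frac{1}{700504}$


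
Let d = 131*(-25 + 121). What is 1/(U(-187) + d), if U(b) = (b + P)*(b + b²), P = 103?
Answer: -1/2909112 ≈ -3.4375e-7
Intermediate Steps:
d = 12576 (d = 131*96 = 12576)
U(b) = (103 + b)*(b + b²) (U(b) = (b + 103)*(b + b²) = (103 + b)*(b + b²))
1/(U(-187) + d) = 1/(-187*(103 + (-187)² + 104*(-187)) + 12576) = 1/(-187*(103 + 34969 - 19448) + 12576) = 1/(-187*15624 + 12576) = 1/(-2921688 + 12576) = 1/(-2909112) = -1/2909112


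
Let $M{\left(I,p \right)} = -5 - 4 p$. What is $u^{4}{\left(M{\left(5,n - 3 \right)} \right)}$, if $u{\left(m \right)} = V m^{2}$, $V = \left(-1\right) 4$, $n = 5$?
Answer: $208827064576$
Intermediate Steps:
$V = -4$
$u{\left(m \right)} = - 4 m^{2}$
$u^{4}{\left(M{\left(5,n - 3 \right)} \right)} = \left(- 4 \left(-5 - 4 \left(5 - 3\right)\right)^{2}\right)^{4} = \left(- 4 \left(-5 - 8\right)^{2}\right)^{4} = \left(- 4 \left(-13\right)^{2}\right)^{4} = \left(\left(-4\right) 169\right)^{4} = \left(-676\right)^{4} = 208827064576$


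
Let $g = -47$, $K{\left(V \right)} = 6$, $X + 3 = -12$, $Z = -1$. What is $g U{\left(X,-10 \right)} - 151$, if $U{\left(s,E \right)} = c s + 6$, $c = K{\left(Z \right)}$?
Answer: $3797$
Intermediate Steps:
$X = -15$ ($X = -3 - 12 = -15$)
$c = 6$
$U{\left(s,E \right)} = 6 + 6 s$ ($U{\left(s,E \right)} = 6 s + 6 = 6 + 6 s$)
$g U{\left(X,-10 \right)} - 151 = - 47 \left(6 + 6 \left(-15\right)\right) - 151 = - 47 \left(6 - 90\right) - 151 = \left(-47\right) \left(-84\right) - 151 = 3948 - 151 = 3797$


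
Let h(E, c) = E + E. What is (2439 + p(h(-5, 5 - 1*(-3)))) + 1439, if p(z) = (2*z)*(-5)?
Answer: 3978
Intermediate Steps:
h(E, c) = 2*E
p(z) = -10*z
(2439 + p(h(-5, 5 - 1*(-3)))) + 1439 = (2439 - 20*(-5)) + 1439 = (2439 - 10*(-10)) + 1439 = (2439 + 100) + 1439 = 2539 + 1439 = 3978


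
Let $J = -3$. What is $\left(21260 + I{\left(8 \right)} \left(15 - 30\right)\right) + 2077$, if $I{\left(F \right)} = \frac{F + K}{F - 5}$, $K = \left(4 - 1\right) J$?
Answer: $23342$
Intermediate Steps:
$K = -9$ ($K = \left(4 - 1\right) \left(-3\right) = 3 \left(-3\right) = -9$)
$I{\left(F \right)} = \frac{-9 + F}{-5 + F}$ ($I{\left(F \right)} = \frac{F - 9}{F - 5} = \frac{-9 + F}{-5 + F}$)
$\left(21260 + I{\left(8 \right)} \left(15 - 30\right)\right) + 2077 = \left(21260 + \frac{-9 + 8}{-5 + 8} \left(15 - 30\right)\right) + 2077 = \left(21260 + \frac{1}{3} \left(-1\right) \left(-15\right)\right) + 2077 = \left(21260 - -5\right) + 2077 = \left(21260 + 5\right) + 2077 = 21265 + 2077 = 23342$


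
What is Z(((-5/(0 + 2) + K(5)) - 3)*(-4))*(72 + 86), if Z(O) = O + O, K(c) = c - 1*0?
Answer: 632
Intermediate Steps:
K(c) = c (K(c) = c + 0 = c)
Z(O) = 2*O
Z(((-5/(0 + 2) + K(5)) - 3)*(-4))*(72 + 86) = (2*(((-5/(0 + 2) + 5) - 3)*(-4)))*(72 + 86) = (2*(((-5/2 + 5) - 3)*(-4)))*158 = (2*((5/2 - 3)*(-4)))*158 = (2*(-½*(-4)))*158 = (2*2)*158 = 4*158 = 632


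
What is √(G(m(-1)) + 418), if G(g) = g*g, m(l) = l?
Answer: √419 ≈ 20.469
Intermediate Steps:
G(g) = g²
√(G(m(-1)) + 418) = √((-1)² + 418) = √(1 + 418) = √419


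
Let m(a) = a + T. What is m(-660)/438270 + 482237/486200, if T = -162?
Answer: 7031678453/7102895800 ≈ 0.98997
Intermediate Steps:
m(a) = -162 + a (m(a) = a - 162 = -162 + a)
m(-660)/438270 + 482237/486200 = (-162 - 660)/438270 + 482237/486200 = -822*1/438270 + 482237*(1/486200) = -137/73045 + 482237/486200 = 7031678453/7102895800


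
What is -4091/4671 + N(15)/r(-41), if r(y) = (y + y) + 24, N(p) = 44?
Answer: -221401/135459 ≈ -1.6345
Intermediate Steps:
r(y) = 24 + 2*y (r(y) = 2*y + 24 = 24 + 2*y)
-4091/4671 + N(15)/r(-41) = -4091/4671 + 44/(24 + 2*(-41)) = -4091*1/4671 + 44/(24 - 82) = -4091/4671 + 44/(-58) = -4091/4671 + 44*(-1/58) = -4091/4671 - 22/29 = -221401/135459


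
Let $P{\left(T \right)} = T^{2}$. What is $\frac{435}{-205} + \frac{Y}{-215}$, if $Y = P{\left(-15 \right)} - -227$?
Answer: $- \frac{37237}{8815} \approx -4.2243$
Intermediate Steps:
$Y = 452$ ($Y = \left(-15\right)^{2} - -227 = 225 + 227 = 452$)
$\frac{435}{-205} + \frac{Y}{-215} = \frac{435}{-205} + \frac{452}{-215} = 435 \left(- \frac{1}{205}\right) + 452 \left(- \frac{1}{215}\right) = - \frac{87}{41} - \frac{452}{215} = - \frac{37237}{8815}$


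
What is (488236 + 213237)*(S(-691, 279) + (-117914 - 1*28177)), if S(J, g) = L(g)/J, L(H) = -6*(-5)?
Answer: -70812935445903/691 ≈ -1.0248e+11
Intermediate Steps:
L(H) = 30
S(J, g) = 30/J
(488236 + 213237)*(S(-691, 279) + (-117914 - 1*28177)) = (488236 + 213237)*(30/(-691) + (-117914 - 1*28177)) = 701473*(30*(-1/691) + (-117914 - 28177)) = 701473*(-30/691 - 146091) = 701473*(-100948911/691) = -70812935445903/691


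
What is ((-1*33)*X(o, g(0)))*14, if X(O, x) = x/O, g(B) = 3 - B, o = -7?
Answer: 198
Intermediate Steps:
((-1*33)*X(o, g(0)))*14 = ((-1*33)*((3 - 1*0)/(-7)))*14 = -33*(3 + 0)*(-1)/7*14 = -99*(-1)/7*14 = -33*(-3/7)*14 = (99/7)*14 = 198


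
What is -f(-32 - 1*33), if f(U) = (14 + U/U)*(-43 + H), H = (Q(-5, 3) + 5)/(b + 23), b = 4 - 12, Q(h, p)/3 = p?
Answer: 631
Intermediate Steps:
Q(h, p) = 3*p
b = -8
H = 14/15 (H = (3*3 + 5)/(-8 + 23) = (9 + 5)/15 = 14*(1/15) = 14/15 ≈ 0.93333)
f(U) = -631 (f(U) = (14 + U/U)*(-43 + 14/15) = (14 + 1)*(-631/15) = 15*(-631/15) = -631)
-f(-32 - 1*33) = -1*(-631) = 631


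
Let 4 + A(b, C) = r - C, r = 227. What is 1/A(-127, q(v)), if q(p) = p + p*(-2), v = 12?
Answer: 1/235 ≈ 0.0042553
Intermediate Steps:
q(p) = -p (q(p) = p - 2*p = -p)
A(b, C) = 223 - C (A(b, C) = -4 + (227 - C) = 223 - C)
1/A(-127, q(v)) = 1/(223 - (-1)*12) = 1/(223 - 1*(-12)) = 1/(223 + 12) = 1/235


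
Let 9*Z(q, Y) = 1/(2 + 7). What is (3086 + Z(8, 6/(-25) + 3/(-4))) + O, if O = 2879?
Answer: 483166/81 ≈ 5965.0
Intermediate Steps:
Z(q, Y) = 1/81 (Z(q, Y) = 1/(9*(2 + 7)) = (⅑)/9 = (⅑)*(⅑) = 1/81)
(3086 + Z(8, 6/(-25) + 3/(-4))) + O = (3086 + 1/81) + 2879 = 249967/81 + 2879 = 483166/81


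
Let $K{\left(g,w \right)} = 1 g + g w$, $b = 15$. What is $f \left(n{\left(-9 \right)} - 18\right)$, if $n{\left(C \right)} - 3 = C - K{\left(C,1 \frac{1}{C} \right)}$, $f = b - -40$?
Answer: $-880$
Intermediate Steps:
$f = 55$ ($f = 15 - -40 = 15 + 40 = 55$)
$K{\left(g,w \right)} = g + g w$
$n{\left(C \right)} = 3 + C - C \left(1 + \frac{1}{C}\right)$ ($n{\left(C \right)} = 3 - \left(- C + C \left(1 + 1 \frac{1}{C}\right)\right) = 3 - \left(- C + C \left(1 + \frac{1}{C}\right)\right) = 3 + C - C \left(1 + \frac{1}{C}\right)$)
$f \left(n{\left(-9 \right)} - 18\right) = 55 \left(2 - 18\right) = 55 \left(-16\right) = -880$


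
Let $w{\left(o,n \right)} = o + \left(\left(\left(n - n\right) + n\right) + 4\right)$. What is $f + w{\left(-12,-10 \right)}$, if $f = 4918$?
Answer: $4900$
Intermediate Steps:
$w{\left(o,n \right)} = 4 + n + o$ ($w{\left(o,n \right)} = o + \left(\left(0 + n\right) + 4\right) = o + \left(n + 4\right) = o + \left(4 + n\right) = 4 + n + o$)
$f + w{\left(-12,-10 \right)} = 4918 - 18 = 4900$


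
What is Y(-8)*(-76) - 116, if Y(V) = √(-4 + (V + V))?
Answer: -116 - 152*I*√5 ≈ -116.0 - 339.88*I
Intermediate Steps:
Y(V) = √(-4 + 2*V)
Y(-8)*(-76) - 116 = √(-4 + 2*(-8))*(-76) - 116 = √(-4 - 16)*(-76) - 116 = √(-20)*(-76) - 116 = (2*I*√5)*(-76) - 116 = -152*I*√5 - 116 = -116 - 152*I*√5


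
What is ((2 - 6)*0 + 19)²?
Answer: 361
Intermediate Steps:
((2 - 6)*0 + 19)² = (-4*0 + 19)² = (0 + 19)² = 19² = 361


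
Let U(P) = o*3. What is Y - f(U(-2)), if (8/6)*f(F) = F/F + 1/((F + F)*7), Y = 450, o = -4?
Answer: 100633/224 ≈ 449.25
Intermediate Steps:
U(P) = -12 (U(P) = -4*3 = -12)
f(F) = 3/4 + 3/(56*F) (f(F) = 3*(F/F + 1/((F + F)*7))/4 = 3*(1 + (1/7)/(2*F))/4 = 3*(1 + (1/(2*F))*(1/7))/4 = 3*(1 + 1/(14*F))/4 = 3/4 + 3/(56*F))
Y - f(U(-2)) = 450 - 3*(1 + 14*(-12))/(56*(-12)) = 450 - 3*(-1)*(1 - 168)/(56*12) = 450 - 3*(-1)*(-167)/(56*12) = 450 - 1*167/224 = 450 - 167/224 = 100633/224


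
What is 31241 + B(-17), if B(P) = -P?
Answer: 31258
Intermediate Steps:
31241 + B(-17) = 31241 - 1*(-17) = 31241 + 17 = 31258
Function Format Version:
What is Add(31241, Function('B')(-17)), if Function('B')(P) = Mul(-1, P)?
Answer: 31258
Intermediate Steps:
Add(31241, Function('B')(-17)) = Add(31241, Mul(-1, -17)) = Add(31241, 17) = 31258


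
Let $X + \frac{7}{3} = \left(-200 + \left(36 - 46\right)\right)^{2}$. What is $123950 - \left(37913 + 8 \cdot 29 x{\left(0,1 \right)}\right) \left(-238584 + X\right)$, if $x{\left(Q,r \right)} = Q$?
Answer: $\frac{22121052917}{3} \approx 7.3737 \cdot 10^{9}$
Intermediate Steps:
$X = \frac{132293}{3}$ ($X = - \frac{7}{3} + \left(-200 + \left(36 - 46\right)\right)^{2} = - \frac{7}{3} + \left(-200 - 10\right)^{2} = - \frac{7}{3} + \left(-210\right)^{2} = - \frac{7}{3} + 44100 = \frac{132293}{3} \approx 44098.0$)
$123950 - \left(37913 + 8 \cdot 29 x{\left(0,1 \right)}\right) \left(-238584 + X\right) = 123950 - \left(37913 + 8 \cdot 29 \cdot 0\right) \left(-238584 + \frac{132293}{3}\right) = 123950 - \left(37913 + 232 \cdot 0\right) \left(- \frac{583459}{3}\right) = 123950 - \left(37913 + 0\right) \left(- \frac{583459}{3}\right) = 123950 - 37913 \left(- \frac{583459}{3}\right) = 123950 - - \frac{22120681067}{3} = 123950 + \frac{22120681067}{3} = \frac{22121052917}{3}$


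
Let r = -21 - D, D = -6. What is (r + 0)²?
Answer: 225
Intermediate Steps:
r = -15 (r = -21 - 1*(-6) = -21 + 6 = -15)
(r + 0)² = (-15 + 0)² = (-15)² = 225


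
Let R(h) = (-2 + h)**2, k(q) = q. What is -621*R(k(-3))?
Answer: -15525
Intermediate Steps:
-621*R(k(-3)) = -621*(-2 - 3)**2 = -621*(-5)**2 = -621*25 = -15525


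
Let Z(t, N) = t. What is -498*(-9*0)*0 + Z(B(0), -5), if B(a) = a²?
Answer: 0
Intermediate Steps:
-498*(-9*0)*0 + Z(B(0), -5) = -498*(-9*0)*0 + 0² = -0*0 + 0 = -498*0 + 0 = 0 + 0 = 0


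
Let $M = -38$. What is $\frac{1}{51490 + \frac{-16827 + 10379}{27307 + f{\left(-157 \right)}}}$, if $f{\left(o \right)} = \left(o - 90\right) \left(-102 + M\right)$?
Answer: $\frac{61887}{3186555182} \approx 1.9421 \cdot 10^{-5}$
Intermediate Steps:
$f{\left(o \right)} = 12600 - 140 o$ ($f{\left(o \right)} = \left(o - 90\right) \left(-102 - 38\right) = \left(-90 + o\right) \left(-140\right) = 12600 - 140 o$)
$\frac{1}{51490 + \frac{-16827 + 10379}{27307 + f{\left(-157 \right)}}} = \frac{1}{51490 + \frac{-16827 + 10379}{27307 + \left(12600 - -21980\right)}} = \frac{1}{51490 - \frac{6448}{27307 + \left(12600 + 21980\right)}} = \frac{1}{51490 - \frac{6448}{27307 + 34580}} = \frac{1}{51490 - \frac{6448}{61887}} = \frac{1}{\frac{3186555182}{61887}} = \frac{61887}{3186555182}$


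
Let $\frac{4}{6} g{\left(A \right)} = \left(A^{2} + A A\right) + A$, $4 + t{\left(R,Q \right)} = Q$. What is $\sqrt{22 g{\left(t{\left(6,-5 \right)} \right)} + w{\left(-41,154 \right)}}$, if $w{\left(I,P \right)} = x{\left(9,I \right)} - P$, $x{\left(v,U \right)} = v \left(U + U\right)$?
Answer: $\sqrt{4157} \approx 64.475$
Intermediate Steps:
$x{\left(v,U \right)} = 2 U v$ ($x{\left(v,U \right)} = v 2 U = 2 U v$)
$w{\left(I,P \right)} = - P + 18 I$ ($w{\left(I,P \right)} = 2 I 9 - P = 18 I - P = - P + 18 I$)
$t{\left(R,Q \right)} = -4 + Q$
$g{\left(A \right)} = 3 A^{2} + \frac{3 A}{2}$ ($g{\left(A \right)} = \frac{3 \left(\left(A^{2} + A A\right) + A\right)}{2} = \frac{3 \left(\left(A^{2} + A^{2}\right) + A\right)}{2} = \frac{3 \left(2 A^{2} + A\right)}{2} = \frac{3 \left(A + 2 A^{2}\right)}{2} = 3 A^{2} + \frac{3 A}{2}$)
$\sqrt{22 g{\left(t{\left(6,-5 \right)} \right)} + w{\left(-41,154 \right)}} = \sqrt{22 \frac{3 \left(-4 - 5\right) \left(1 + 2 \left(-4 - 5\right)\right)}{2} + \left(\left(-1\right) 154 + 18 \left(-41\right)\right)} = \sqrt{22 \cdot \frac{3}{2} \left(-9\right) \left(1 + 2 \left(-9\right)\right) - 892} = \sqrt{22 \cdot \frac{3}{2} \left(-9\right) \left(1 - 18\right) - 892} = \sqrt{22 \cdot \frac{3}{2} \left(-9\right) \left(-17\right) - 892} = \sqrt{22 \cdot \frac{459}{2} - 892} = \sqrt{5049 - 892} = \sqrt{4157}$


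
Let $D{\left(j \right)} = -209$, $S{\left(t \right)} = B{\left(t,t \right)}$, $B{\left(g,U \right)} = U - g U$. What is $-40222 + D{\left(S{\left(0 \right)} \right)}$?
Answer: $-40431$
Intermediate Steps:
$B{\left(g,U \right)} = U - U g$
$S{\left(t \right)} = t \left(1 - t\right)$
$-40222 + D{\left(S{\left(0 \right)} \right)} = -40222 - 209 = -40431$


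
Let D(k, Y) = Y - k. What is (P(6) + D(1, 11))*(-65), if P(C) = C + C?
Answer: -1430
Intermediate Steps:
P(C) = 2*C
(P(6) + D(1, 11))*(-65) = (2*6 + (11 - 1*1))*(-65) = (12 + (11 - 1))*(-65) = (12 + 10)*(-65) = 22*(-65) = -1430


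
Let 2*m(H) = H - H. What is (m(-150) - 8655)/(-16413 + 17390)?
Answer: -8655/977 ≈ -8.8587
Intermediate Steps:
m(H) = 0 (m(H) = (H - H)/2 = (½)*0 = 0)
(m(-150) - 8655)/(-16413 + 17390) = (0 - 8655)/(-16413 + 17390) = -8655/977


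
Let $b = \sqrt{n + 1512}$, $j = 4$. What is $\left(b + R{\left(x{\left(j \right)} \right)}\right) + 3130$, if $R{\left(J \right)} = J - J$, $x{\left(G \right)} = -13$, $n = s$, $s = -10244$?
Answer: $3130 + 2 i \sqrt{2183} \approx 3130.0 + 93.445 i$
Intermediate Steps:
$n = -10244$
$R{\left(J \right)} = 0$
$b = 2 i \sqrt{2183}$ ($b = \sqrt{-10244 + 1512} = \sqrt{-8732} = 2 i \sqrt{2183} \approx 93.445 i$)
$\left(b + R{\left(x{\left(j \right)} \right)}\right) + 3130 = \left(2 i \sqrt{2183} + 0\right) + 3130 = 2 i \sqrt{2183} + 3130 = 3130 + 2 i \sqrt{2183}$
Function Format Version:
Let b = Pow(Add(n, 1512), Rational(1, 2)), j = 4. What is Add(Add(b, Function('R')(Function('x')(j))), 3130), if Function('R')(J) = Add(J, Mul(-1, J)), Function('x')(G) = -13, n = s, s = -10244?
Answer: Add(3130, Mul(2, I, Pow(2183, Rational(1, 2)))) ≈ Add(3130.0, Mul(93.445, I))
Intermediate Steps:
n = -10244
Function('R')(J) = 0
b = Mul(2, I, Pow(2183, Rational(1, 2))) (b = Pow(Add(-10244, 1512), Rational(1, 2)) = Pow(-8732, Rational(1, 2)) = Mul(2, I, Pow(2183, Rational(1, 2))) ≈ Mul(93.445, I))
Add(Add(b, Function('R')(Function('x')(j))), 3130) = Add(Add(Mul(2, I, Pow(2183, Rational(1, 2))), 0), 3130) = Add(Mul(2, I, Pow(2183, Rational(1, 2))), 3130) = Add(3130, Mul(2, I, Pow(2183, Rational(1, 2))))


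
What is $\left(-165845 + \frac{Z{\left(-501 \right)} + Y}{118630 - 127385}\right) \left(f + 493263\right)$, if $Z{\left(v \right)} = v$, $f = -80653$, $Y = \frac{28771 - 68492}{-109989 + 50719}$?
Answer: $- \frac{3550855996159476961}{51890885} \approx -6.8429 \cdot 10^{10}$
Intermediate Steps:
$Y = \frac{39721}{59270}$ ($Y = - \frac{39721}{-59270} = \left(-39721\right) \left(- \frac{1}{59270}\right) = \frac{39721}{59270} \approx 0.67017$)
$\left(-165845 + \frac{Z{\left(-501 \right)} + Y}{118630 - 127385}\right) \left(f + 493263\right) = \left(-165845 + \frac{-501 + \frac{39721}{59270}}{118630 - 127385}\right) \left(-80653 + 493263\right) = \left(-165845 - \frac{29654549}{59270 \left(-8755\right)}\right) 412610 = \left(-165845 - - \frac{29654549}{518908850}\right) 412610 = \left(-165845 + \frac{29654549}{518908850}\right) 412610 = \left(- \frac{86058408573701}{518908850}\right) 412610 = - \frac{3550855996159476961}{51890885}$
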